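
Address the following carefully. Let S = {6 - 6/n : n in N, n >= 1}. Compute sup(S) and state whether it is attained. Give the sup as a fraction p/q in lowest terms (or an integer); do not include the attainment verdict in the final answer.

Analysis:
- Values: 0, 3, 4, 9/2, ... strictly increasing.
- Minimum is 0 (n=1); inf = 0 (attained).
- 6 - 6/n -> 6 from below; sup = 6, not attained.
Conclusion: sup(S) = 6, not attained in S.

6


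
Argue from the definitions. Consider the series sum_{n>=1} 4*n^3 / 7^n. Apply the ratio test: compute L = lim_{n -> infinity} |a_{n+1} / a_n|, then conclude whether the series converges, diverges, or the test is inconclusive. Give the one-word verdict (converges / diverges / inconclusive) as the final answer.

Let a_n denote the general term. Form the ratio a_{n+1}/a_n and simplify:
a_{n+1}/a_n = (n + 1)^3/(7*n^3)
Take the limit as n -> infinity: L = 1/7.
Since L = 1/7 < 1, the ratio test implies the series converges.

converges


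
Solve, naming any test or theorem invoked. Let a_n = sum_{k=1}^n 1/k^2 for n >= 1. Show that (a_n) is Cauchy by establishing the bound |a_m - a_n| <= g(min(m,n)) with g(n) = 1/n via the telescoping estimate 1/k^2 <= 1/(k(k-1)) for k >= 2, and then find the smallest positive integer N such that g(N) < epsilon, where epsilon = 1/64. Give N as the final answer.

For m > n >= 1: |a_m - a_n| = sum_{k=n+1}^m 1/k^2.
Use 1/k^2 <= 1/(k(k-1)) = 1/(k-1) - 1/k for k >= 2:
sum_{k=n+1}^m 1/k^2 <= sum_{k=n+1}^m (1/(k-1) - 1/k) = 1/n - 1/m <= 1/n.
By symmetry the same bound holds with n,m swapped, so |a_m - a_n| <= 1/min(m,n) = g(min(m,n)). Since g(n) -> 0, (a_n) is Cauchy.
Now solve g(N) < 1/64: 1/N < 1/64 <=> N > 1/(1/64) = 64.
The smallest integer strictly greater than 64 is N = 65.
Check: g(65) = 1/65 < 1/64; g(64) = 1/64 >= 1/64. So N = 65.

65


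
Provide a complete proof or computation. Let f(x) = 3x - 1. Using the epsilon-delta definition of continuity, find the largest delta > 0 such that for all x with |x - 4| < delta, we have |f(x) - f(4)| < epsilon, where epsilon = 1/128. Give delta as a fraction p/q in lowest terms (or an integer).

We compute f(4) = 3*(4) - 1 = 11.
|f(x) - f(4)| = |3x - 1 - (11)| = |3(x - 4)| = 3|x - 4|.
We need 3|x - 4| < 1/128, i.e. |x - 4| < 1/128 / 3 = 1/384.
So any delta <= 1/384 works. Conversely, if delta > 1/384, then x = 4 + 1/384 satisfies |x - 4| = 1/384 < delta but |f(x) - f(4)| = 3 * 1/384 = 1/128, which is not < 1/128; so no larger delta works.
Hence the largest such delta is 1/384.

1/384


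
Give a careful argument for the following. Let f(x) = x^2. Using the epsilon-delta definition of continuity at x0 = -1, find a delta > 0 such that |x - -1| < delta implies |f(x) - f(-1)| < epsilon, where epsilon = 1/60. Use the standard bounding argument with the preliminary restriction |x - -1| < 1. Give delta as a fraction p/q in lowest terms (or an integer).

Factor: |x^2 - (-1)^2| = |x - -1| * |x + -1|.
Impose |x - -1| < 1 first. Then |x + -1| = |(x - -1) + 2*(-1)| <= |x - -1| + 2*|-1| < 1 + 2 = 3.
So |x^2 - (-1)^2| < delta * 3.
We need delta * 3 <= 1/60, i.e. delta <= 1/60/3 = 1/180.
Since 1/180 < 1, this is tighter than 1; take delta = 1/180.
So delta = 1/180 works.

1/180


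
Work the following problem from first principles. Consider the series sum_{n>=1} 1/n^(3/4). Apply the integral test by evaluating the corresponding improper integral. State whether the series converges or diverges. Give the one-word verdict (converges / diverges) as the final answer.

Let f(x) = x^(-3/4). Then f is positive, continuous, and decreasing on [1, infinity), so the integral test applies.
Compute the improper integral int_{1}^infinity f(x) dx:
  antiderivative F(x) = 4*x^(1/4).
  As x -> infinity, F(x) -> infinity (since p = 3/4 < 1).
  So the integral diverges. By the integral test, the series diverges.

diverges


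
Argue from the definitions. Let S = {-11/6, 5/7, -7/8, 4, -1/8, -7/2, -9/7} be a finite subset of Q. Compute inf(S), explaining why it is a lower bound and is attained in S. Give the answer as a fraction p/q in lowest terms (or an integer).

S is finite, so inf(S) = min(S).
Sorted increasing:
-7/2, -11/6, -9/7, -7/8, -1/8, 5/7, 4
The extremum is -7/2.
For every x in S, x >= -7/2. And -7/2 is in S, so it is attained.
Therefore inf(S) = -7/2.

-7/2


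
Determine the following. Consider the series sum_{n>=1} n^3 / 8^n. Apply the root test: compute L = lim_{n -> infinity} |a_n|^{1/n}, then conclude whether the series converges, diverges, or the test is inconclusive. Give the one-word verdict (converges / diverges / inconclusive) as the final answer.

Let a_n denote the general term. Form |a_n|^(1/n) and simplify:
|a_n|^(1/n) = n^(3/n)/8
Take the limit as n -> infinity: L = 1/8.
Since L = 1/8 < 1, the root test implies convergence.

converges


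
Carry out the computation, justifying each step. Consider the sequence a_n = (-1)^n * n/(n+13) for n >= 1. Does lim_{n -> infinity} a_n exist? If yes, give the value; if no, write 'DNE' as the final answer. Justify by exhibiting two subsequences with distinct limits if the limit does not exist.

Examine the behaviour of a_n along subsequences.
a_{2k} = 2k/(2k+13) -> 1. a_{2k+1} = -(2k+1)/(2k+14) -> -1.
Since these two subsequential limits are 1 and -1, distinct, the full sequence cannot converge (a convergent sequence has all subsequences tending to the same limit). So lim a_n does not exist.

DNE


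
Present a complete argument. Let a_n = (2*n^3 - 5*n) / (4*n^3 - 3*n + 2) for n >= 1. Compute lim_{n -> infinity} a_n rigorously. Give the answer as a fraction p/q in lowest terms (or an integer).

Divide numerator and denominator by n^3, the highest power:
numerator / n^3 = 2 - 5/n^2
denominator / n^3 = 4 - 3/n^2 + 2/n^3
As n -> infinity, all terms of the form c/n^k (k >= 1) tend to 0.
So numerator / n^3 -> 2 and denominator / n^3 -> 4.
Therefore lim a_n = 1/2.

1/2


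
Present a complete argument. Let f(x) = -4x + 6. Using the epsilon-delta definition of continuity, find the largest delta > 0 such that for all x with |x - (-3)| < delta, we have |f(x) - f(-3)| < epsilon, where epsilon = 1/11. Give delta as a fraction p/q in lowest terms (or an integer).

We compute f(-3) = -4*(-3) + 6 = 18.
|f(x) - f(-3)| = |-4x + 6 - (18)| = |-4(x - (-3))| = 4|x - (-3)|.
We need 4|x - (-3)| < 1/11, i.e. |x - (-3)| < 1/11 / 4 = 1/44.
So any delta <= 1/44 works. Conversely, if delta > 1/44, then x = -3 + 1/44 satisfies |x - (-3)| = 1/44 < delta but |f(x) - f(-3)| = 4 * 1/44 = 1/11, which is not < 1/11; so no larger delta works.
Hence the largest such delta is 1/44.

1/44


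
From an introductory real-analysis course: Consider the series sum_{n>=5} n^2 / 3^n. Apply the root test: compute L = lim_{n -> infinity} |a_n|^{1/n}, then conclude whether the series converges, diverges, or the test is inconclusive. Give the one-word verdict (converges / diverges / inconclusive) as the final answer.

Let a_n denote the general term. Form |a_n|^(1/n) and simplify:
|a_n|^(1/n) = n^(2/n)/3
Take the limit as n -> infinity: L = 1/3.
Since L = 1/3 < 1, the root test implies convergence.

converges


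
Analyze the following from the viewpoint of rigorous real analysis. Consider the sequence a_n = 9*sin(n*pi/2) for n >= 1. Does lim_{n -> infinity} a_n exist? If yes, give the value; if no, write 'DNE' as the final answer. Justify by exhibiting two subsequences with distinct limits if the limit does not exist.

Examine the behaviour of a_n along subsequences.
a_{4k+1} = 9*sin(pi/2 + 2k*pi) = 9 -> 9. a_{4k+3} = 9*sin(3pi/2 + 2k*pi) = -9 -> -9.
Since these two subsequential limits are 9 and -9, distinct, the full sequence cannot converge (a convergent sequence has all subsequences tending to the same limit). So lim a_n does not exist.

DNE


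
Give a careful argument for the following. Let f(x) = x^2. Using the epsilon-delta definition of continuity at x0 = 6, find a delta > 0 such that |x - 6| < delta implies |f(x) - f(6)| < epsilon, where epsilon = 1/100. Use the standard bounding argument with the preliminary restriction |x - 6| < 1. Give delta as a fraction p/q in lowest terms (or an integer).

Factor: |x^2 - (6)^2| = |x - 6| * |x + 6|.
Impose |x - 6| < 1 first. Then |x + 6| = |(x - 6) + 2*(6)| <= |x - 6| + 2*|6| < 1 + 12 = 13.
So |x^2 - (6)^2| < delta * 13.
We need delta * 13 <= 1/100, i.e. delta <= 1/100/13 = 1/1300.
Since 1/1300 < 1, this is tighter than 1; take delta = 1/1300.
So delta = 1/1300 works.

1/1300


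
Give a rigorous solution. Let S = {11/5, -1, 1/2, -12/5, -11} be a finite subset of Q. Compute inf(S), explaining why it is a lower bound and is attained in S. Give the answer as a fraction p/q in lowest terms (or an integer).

S is finite, so inf(S) = min(S).
Sorted increasing:
-11, -12/5, -1, 1/2, 11/5
The extremum is -11.
For every x in S, x >= -11. And -11 is in S, so it is attained.
Therefore inf(S) = -11.

-11


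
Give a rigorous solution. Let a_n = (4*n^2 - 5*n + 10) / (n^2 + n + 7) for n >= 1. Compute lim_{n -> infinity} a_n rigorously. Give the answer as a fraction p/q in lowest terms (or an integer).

Divide numerator and denominator by n^2, the highest power:
numerator / n^2 = 4 - 5/n + 10/n^2
denominator / n^2 = 1 + 1/n + 7/n^2
As n -> infinity, all terms of the form c/n^k (k >= 1) tend to 0.
So numerator / n^2 -> 4 and denominator / n^2 -> 1.
Therefore lim a_n = 4.

4


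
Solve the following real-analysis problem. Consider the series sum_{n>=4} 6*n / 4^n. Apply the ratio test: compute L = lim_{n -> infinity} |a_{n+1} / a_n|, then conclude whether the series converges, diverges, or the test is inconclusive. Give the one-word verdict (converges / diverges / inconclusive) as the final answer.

Let a_n denote the general term. Form the ratio a_{n+1}/a_n and simplify:
a_{n+1}/a_n = (n + 1)/(4*n)
Take the limit as n -> infinity: L = 1/4.
Since L = 1/4 < 1, the ratio test implies the series converges.

converges


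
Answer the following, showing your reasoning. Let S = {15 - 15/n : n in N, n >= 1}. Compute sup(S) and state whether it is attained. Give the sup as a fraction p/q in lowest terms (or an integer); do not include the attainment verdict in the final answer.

Analysis:
- Values: 0, 15/2, 10, 45/4, ... strictly increasing.
- Minimum is 0 (n=1); inf = 0 (attained).
- 15 - 15/n -> 15 from below; sup = 15, not attained.
Conclusion: sup(S) = 15, not attained in S.

15


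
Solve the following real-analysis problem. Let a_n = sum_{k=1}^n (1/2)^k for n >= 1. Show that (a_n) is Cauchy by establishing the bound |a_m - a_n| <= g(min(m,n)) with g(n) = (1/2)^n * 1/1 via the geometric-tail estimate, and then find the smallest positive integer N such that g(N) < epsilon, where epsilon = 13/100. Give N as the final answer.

For m > n >= 1: |a_m - a_n| = sum_{k=n+1}^m (1/2)^k < sum_{k=n+1}^infinity (1/2)^k = (1/2)^(n+1) / (1 - 1/2) = (1/2)^n * (1/2) * (2/1) = (1/2)^n * 1/1.
So g(n) = (1/2)^n / 1. Since g(n) -> 0, (a_n) is Cauchy.
Now solve g(N) < 13/100: (1/2)^N / 1 < 13/100 <=> 2^N > 1 / (1 * 13/100) = 100/13.
Check powers of 2: 2^2 = 4 <= 100/13, 2^3 = 8 > 100/13.
So the smallest such N is 3. Check: g(3) = 1/(1 * 8) = 1/8 < 13/100.

3


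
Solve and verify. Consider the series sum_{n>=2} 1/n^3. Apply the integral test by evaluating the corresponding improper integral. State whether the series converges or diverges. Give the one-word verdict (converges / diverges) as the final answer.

Let f(x) = x^(-3). Then f is positive, continuous, and decreasing on [2, infinity), so the integral test applies.
Compute the improper integral int_{2}^infinity f(x) dx:
  antiderivative F(x) = -1/(2*x^2).
  As x -> infinity, F(x) -> 0 (since p = 3 > 1).
  So int = F(infinity) - F(2) = 0 - (-1/8) = 1/8.
  Finite, so by the integral test, the series converges.

converges


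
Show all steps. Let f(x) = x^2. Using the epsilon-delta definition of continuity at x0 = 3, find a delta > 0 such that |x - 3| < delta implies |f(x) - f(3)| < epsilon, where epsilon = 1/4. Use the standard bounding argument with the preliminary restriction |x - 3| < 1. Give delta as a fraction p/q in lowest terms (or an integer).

Factor: |x^2 - (3)^2| = |x - 3| * |x + 3|.
Impose |x - 3| < 1 first. Then |x + 3| = |(x - 3) + 2*(3)| <= |x - 3| + 2*|3| < 1 + 6 = 7.
So |x^2 - (3)^2| < delta * 7.
We need delta * 7 <= 1/4, i.e. delta <= 1/4/7 = 1/28.
Since 1/28 < 1, this is tighter than 1; take delta = 1/28.
So delta = 1/28 works.

1/28


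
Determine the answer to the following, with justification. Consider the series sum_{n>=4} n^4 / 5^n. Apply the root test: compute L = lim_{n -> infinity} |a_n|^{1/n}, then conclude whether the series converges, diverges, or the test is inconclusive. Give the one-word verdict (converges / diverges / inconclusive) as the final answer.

Let a_n denote the general term. Form |a_n|^(1/n) and simplify:
|a_n|^(1/n) = n^(4/n)/5
Take the limit as n -> infinity: L = 1/5.
Since L = 1/5 < 1, the root test implies convergence.

converges


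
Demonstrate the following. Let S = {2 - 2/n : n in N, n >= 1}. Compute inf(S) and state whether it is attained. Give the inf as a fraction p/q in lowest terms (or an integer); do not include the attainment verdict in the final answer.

Analysis:
- Values: 0, 1, 4/3, 3/2, ... strictly increasing.
- Minimum is 0 (n=1); inf = 0 (attained).
- 2 - 2/n -> 2 from below; sup = 2, not attained.
Conclusion: inf(S) = 0, attained in S.

0


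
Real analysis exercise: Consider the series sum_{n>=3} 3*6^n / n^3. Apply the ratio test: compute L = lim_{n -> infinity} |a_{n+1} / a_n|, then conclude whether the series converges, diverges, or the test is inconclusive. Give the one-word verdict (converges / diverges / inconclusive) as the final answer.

Let a_n denote the general term. Form the ratio a_{n+1}/a_n and simplify:
a_{n+1}/a_n = 6*n^3/(n + 1)^3
Take the limit as n -> infinity: L = 6.
Since L = 6 > 1 (or L = infinity), the ratio test implies the series diverges.

diverges


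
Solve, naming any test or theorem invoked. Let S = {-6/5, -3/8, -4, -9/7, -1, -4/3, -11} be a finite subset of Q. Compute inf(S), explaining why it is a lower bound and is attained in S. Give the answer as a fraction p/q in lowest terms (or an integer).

S is finite, so inf(S) = min(S).
Sorted increasing:
-11, -4, -4/3, -9/7, -6/5, -1, -3/8
The extremum is -11.
For every x in S, x >= -11. And -11 is in S, so it is attained.
Therefore inf(S) = -11.

-11


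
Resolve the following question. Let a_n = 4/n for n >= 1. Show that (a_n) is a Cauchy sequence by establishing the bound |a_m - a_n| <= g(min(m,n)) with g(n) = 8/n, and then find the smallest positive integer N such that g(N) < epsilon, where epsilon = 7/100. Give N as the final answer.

For any m, n >= 1, by the triangle inequality:
|a_m - a_n| = |4/m - 4/n| <= 4*1/m + 4*1/n <= 8/min(m,n).
So g(n) = 8/n bounds the Cauchy difference. Since g(n) -> 0, (a_n) is Cauchy.
Now solve g(N) < 7/100: 8/N < 7/100 <=> N > 8 / (7/100) = 800/7.
The smallest integer strictly greater than 800/7 is N = 115.
Check: g(115) = 8/115 = 8/115 < 7/100; g(114) = 4/57 >= 7/100. So N = 115.

115


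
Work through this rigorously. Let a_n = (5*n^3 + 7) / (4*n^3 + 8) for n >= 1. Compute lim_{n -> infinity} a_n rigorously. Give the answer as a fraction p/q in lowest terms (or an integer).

Divide numerator and denominator by n^3, the highest power:
numerator / n^3 = 5 + 7/n^3
denominator / n^3 = 4 + 8/n^3
As n -> infinity, all terms of the form c/n^k (k >= 1) tend to 0.
So numerator / n^3 -> 5 and denominator / n^3 -> 4.
Therefore lim a_n = 5/4.

5/4


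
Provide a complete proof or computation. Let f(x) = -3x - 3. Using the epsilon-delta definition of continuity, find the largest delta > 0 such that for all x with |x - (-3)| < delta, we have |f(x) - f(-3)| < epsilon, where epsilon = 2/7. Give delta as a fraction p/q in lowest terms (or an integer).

We compute f(-3) = -3*(-3) - 3 = 6.
|f(x) - f(-3)| = |-3x - 3 - (6)| = |-3(x - (-3))| = 3|x - (-3)|.
We need 3|x - (-3)| < 2/7, i.e. |x - (-3)| < 2/7 / 3 = 2/21.
So any delta <= 2/21 works. Conversely, if delta > 2/21, then x = -3 + 2/21 satisfies |x - (-3)| = 2/21 < delta but |f(x) - f(-3)| = 3 * 2/21 = 2/7, which is not < 2/7; so no larger delta works.
Hence the largest such delta is 2/21.

2/21


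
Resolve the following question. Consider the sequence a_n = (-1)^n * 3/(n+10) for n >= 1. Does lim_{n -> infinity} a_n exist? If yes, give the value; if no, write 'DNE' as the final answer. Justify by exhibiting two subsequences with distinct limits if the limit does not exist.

Examine the behaviour of a_n along subsequences.
Even-n subsequence a_{2k} = 3/(2k+10) -> 0. Odd-n subsequence a_{2k+1} = -3/(2k+11) -> 0. Both tend to 0, which suggests the limit is 0; verify directly.
|a_n - 0| = 3/(n+10) < 3/n for every n >= 1.
Given epsilon > 0, choose a positive integer N > 3/epsilon. Then for all n >= N, |a_n| < 3/n <= 3/N < epsilon.
So by the definition of the limit, lim a_n exists and equals 0.

0


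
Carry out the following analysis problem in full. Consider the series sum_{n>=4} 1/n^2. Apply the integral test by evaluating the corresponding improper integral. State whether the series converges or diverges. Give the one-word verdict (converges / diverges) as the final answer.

Let f(x) = x^(-2). Then f is positive, continuous, and decreasing on [4, infinity), so the integral test applies.
Compute the improper integral int_{4}^infinity f(x) dx:
  antiderivative F(x) = -1/x.
  As x -> infinity, F(x) -> 0 (since p = 2 > 1).
  So int = F(infinity) - F(4) = 0 - (-1/4) = 1/4.
  Finite, so by the integral test, the series converges.

converges


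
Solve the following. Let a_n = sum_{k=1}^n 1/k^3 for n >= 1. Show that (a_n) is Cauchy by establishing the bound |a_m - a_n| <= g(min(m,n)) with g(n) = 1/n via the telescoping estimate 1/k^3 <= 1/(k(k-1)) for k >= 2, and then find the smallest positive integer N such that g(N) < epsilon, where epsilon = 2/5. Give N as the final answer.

For m > n >= 1: |a_m - a_n| = sum_{k=n+1}^m 1/k^3.
Use 1/k^3 <= 1/(k(k-1)) = 1/(k-1) - 1/k for k >= 2 (which holds since k^3 >= k^2 >= k(k-1) for k >= 2):
sum_{k=n+1}^m 1/k^3 <= sum_{k=n+1}^m (1/(k-1) - 1/k) = 1/n - 1/m <= 1/n.
By symmetry the same bound holds with n,m swapped, so |a_m - a_n| <= 1/min(m,n) = g(min(m,n)). Since g(n) -> 0, (a_n) is Cauchy.
Now solve g(N) < 2/5: 1/N < 2/5 <=> N > 1/(2/5) = 5/2.
The smallest integer strictly greater than 5/2 is N = 3.
Check: g(3) = 1/3 < 2/5; g(2) = 1/2 >= 2/5. So N = 3.

3


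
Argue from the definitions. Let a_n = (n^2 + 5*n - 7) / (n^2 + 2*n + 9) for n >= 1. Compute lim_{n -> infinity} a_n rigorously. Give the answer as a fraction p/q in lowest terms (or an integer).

Divide numerator and denominator by n^2, the highest power:
numerator / n^2 = 1 + 5/n - 7/n^2
denominator / n^2 = 1 + 2/n + 9/n^2
As n -> infinity, all terms of the form c/n^k (k >= 1) tend to 0.
So numerator / n^2 -> 1 and denominator / n^2 -> 1.
Therefore lim a_n = 1.

1


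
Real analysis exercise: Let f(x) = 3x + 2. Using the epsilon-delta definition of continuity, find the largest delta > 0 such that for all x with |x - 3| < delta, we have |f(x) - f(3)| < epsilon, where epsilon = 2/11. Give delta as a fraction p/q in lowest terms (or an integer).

We compute f(3) = 3*(3) + 2 = 11.
|f(x) - f(3)| = |3x + 2 - (11)| = |3(x - 3)| = 3|x - 3|.
We need 3|x - 3| < 2/11, i.e. |x - 3| < 2/11 / 3 = 2/33.
So any delta <= 2/33 works. Conversely, if delta > 2/33, then x = 3 + 2/33 satisfies |x - 3| = 2/33 < delta but |f(x) - f(3)| = 3 * 2/33 = 2/11, which is not < 2/11; so no larger delta works.
Hence the largest such delta is 2/33.

2/33


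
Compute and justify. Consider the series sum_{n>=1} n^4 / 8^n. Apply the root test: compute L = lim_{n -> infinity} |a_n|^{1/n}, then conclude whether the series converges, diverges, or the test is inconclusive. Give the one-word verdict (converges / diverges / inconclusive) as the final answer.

Let a_n denote the general term. Form |a_n|^(1/n) and simplify:
|a_n|^(1/n) = n^(4/n)/8
Take the limit as n -> infinity: L = 1/8.
Since L = 1/8 < 1, the root test implies convergence.

converges


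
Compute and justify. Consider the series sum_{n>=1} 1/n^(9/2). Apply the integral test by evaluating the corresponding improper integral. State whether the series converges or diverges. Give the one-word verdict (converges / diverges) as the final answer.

Let f(x) = x^(-9/2). Then f is positive, continuous, and decreasing on [1, infinity), so the integral test applies.
Compute the improper integral int_{1}^infinity f(x) dx:
  antiderivative F(x) = -2/(7*x^(7/2)).
  As x -> infinity, F(x) -> 0 (since p = 9/2 > 1).
  So int = F(infinity) - F(1) = 0 - (-2/7) = 2/7.
  Finite, so by the integral test, the series converges.

converges


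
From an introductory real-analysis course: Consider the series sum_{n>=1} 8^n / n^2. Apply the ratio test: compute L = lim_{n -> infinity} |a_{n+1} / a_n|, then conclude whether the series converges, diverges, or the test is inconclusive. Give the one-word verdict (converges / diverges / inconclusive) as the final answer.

Let a_n denote the general term. Form the ratio a_{n+1}/a_n and simplify:
a_{n+1}/a_n = 8*n^2/(n + 1)^2
Take the limit as n -> infinity: L = 8.
Since L = 8 > 1 (or L = infinity), the ratio test implies the series diverges.

diverges


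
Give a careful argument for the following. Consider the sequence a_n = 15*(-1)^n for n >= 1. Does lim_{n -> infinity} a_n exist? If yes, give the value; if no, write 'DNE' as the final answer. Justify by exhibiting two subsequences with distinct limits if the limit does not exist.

Examine the behaviour of a_n along subsequences.
Even-n subsequence a_{2k} = 15 -> 15. Odd-n subsequence a_{2k+1} = -15 -> -15.
Since these two subsequential limits are 15 and -15, distinct, the full sequence cannot converge (a convergent sequence has all subsequences tending to the same limit). So lim a_n does not exist.

DNE


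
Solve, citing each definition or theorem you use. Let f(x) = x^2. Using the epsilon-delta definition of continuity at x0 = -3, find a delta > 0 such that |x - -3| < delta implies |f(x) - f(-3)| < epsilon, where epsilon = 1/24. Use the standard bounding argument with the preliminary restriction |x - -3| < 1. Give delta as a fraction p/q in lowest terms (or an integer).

Factor: |x^2 - (-3)^2| = |x - -3| * |x + -3|.
Impose |x - -3| < 1 first. Then |x + -3| = |(x - -3) + 2*(-3)| <= |x - -3| + 2*|-3| < 1 + 6 = 7.
So |x^2 - (-3)^2| < delta * 7.
We need delta * 7 <= 1/24, i.e. delta <= 1/24/7 = 1/168.
Since 1/168 < 1, this is tighter than 1; take delta = 1/168.
So delta = 1/168 works.

1/168


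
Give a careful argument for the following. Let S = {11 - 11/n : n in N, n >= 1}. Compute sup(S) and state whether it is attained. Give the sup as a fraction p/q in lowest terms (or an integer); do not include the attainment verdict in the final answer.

Analysis:
- Values: 0, 11/2, 22/3, 33/4, ... strictly increasing.
- Minimum is 0 (n=1); inf = 0 (attained).
- 11 - 11/n -> 11 from below; sup = 11, not attained.
Conclusion: sup(S) = 11, not attained in S.

11


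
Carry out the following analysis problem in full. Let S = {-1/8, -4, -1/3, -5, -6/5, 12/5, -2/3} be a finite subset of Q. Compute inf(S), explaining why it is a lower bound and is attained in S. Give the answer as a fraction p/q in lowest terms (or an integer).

S is finite, so inf(S) = min(S).
Sorted increasing:
-5, -4, -6/5, -2/3, -1/3, -1/8, 12/5
The extremum is -5.
For every x in S, x >= -5. And -5 is in S, so it is attained.
Therefore inf(S) = -5.

-5


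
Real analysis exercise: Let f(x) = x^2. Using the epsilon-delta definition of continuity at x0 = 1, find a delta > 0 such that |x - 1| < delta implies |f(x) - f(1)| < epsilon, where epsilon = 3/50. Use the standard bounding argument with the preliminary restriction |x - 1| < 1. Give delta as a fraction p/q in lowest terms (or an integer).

Factor: |x^2 - (1)^2| = |x - 1| * |x + 1|.
Impose |x - 1| < 1 first. Then |x + 1| = |(x - 1) + 2*(1)| <= |x - 1| + 2*|1| < 1 + 2 = 3.
So |x^2 - (1)^2| < delta * 3.
We need delta * 3 <= 3/50, i.e. delta <= 3/50/3 = 1/50.
Since 1/50 < 1, this is tighter than 1; take delta = 1/50.
So delta = 1/50 works.

1/50


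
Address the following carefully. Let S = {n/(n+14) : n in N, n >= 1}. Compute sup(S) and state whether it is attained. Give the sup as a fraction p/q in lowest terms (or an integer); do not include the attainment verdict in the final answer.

Analysis:
- Values: 1/15, 1/8, 3/17, 2/9, ... strictly increasing.
- Minimum is 1/15 (n=1); inf = 1/15 (attained).
- n/(n+14) = 1 - 14/(n+14) -> 1 from below as n -> infinity, and never equals 1.
- So sup = 1 (not attained).
Conclusion: sup(S) = 1, not attained in S.

1


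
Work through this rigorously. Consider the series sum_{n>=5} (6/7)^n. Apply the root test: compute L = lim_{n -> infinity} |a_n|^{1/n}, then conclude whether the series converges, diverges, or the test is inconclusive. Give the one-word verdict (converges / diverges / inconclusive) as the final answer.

Let a_n denote the general term. Form |a_n|^(1/n) and simplify:
|a_n|^(1/n) = 6/7
Take the limit as n -> infinity: L = 6/7.
Since L = 6/7 < 1, the root test implies convergence.

converges


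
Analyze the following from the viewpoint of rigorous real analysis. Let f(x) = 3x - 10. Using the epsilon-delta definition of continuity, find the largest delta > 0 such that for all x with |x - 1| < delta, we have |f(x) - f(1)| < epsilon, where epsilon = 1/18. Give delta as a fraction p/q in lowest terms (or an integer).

We compute f(1) = 3*(1) - 10 = -7.
|f(x) - f(1)| = |3x - 10 - (-7)| = |3(x - 1)| = 3|x - 1|.
We need 3|x - 1| < 1/18, i.e. |x - 1| < 1/18 / 3 = 1/54.
So any delta <= 1/54 works. Conversely, if delta > 1/54, then x = 1 + 1/54 satisfies |x - 1| = 1/54 < delta but |f(x) - f(1)| = 3 * 1/54 = 1/18, which is not < 1/18; so no larger delta works.
Hence the largest such delta is 1/54.

1/54


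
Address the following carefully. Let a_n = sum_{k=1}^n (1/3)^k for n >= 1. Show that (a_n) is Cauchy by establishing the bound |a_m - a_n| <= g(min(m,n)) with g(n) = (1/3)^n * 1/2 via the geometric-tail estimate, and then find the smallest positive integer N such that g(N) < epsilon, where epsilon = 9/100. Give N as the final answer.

For m > n >= 1: |a_m - a_n| = sum_{k=n+1}^m (1/3)^k < sum_{k=n+1}^infinity (1/3)^k = (1/3)^(n+1) / (1 - 1/3) = (1/3)^n * (1/3) * (3/2) = (1/3)^n * 1/2.
So g(n) = (1/3)^n / 2. Since g(n) -> 0, (a_n) is Cauchy.
Now solve g(N) < 9/100: (1/3)^N / 2 < 9/100 <=> 3^N > 1 / (2 * 9/100) = 50/9.
Check powers of 3: 3^1 = 3 <= 50/9, 3^2 = 9 > 50/9.
So the smallest such N is 2. Check: g(2) = 1/(2 * 9) = 1/18 < 9/100.

2


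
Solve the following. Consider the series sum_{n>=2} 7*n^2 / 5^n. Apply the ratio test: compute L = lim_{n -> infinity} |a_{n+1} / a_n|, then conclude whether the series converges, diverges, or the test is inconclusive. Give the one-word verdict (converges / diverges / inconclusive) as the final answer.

Let a_n denote the general term. Form the ratio a_{n+1}/a_n and simplify:
a_{n+1}/a_n = (n + 1)^2/(5*n^2)
Take the limit as n -> infinity: L = 1/5.
Since L = 1/5 < 1, the ratio test implies the series converges.

converges


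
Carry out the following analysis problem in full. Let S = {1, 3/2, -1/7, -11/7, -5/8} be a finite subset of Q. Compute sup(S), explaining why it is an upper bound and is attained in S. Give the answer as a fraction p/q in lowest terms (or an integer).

S is finite, so sup(S) = max(S).
Sorted decreasing:
3/2, 1, -1/7, -5/8, -11/7
The extremum is 3/2.
For every x in S, x <= 3/2. And 3/2 is in S, so it is attained.
Therefore sup(S) = 3/2.

3/2


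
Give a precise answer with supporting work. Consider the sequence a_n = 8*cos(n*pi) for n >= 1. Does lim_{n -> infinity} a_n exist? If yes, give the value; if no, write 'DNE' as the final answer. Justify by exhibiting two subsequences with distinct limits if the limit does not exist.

Examine the behaviour of a_n along subsequences.
cos(n*pi) = (-1)^n, so a_n = 8*(-1)^n. a_{2k} = 8 -> 8. a_{2k+1} = -8 -> -8.
Since these two subsequential limits are 8 and -8, distinct, the full sequence cannot converge (a convergent sequence has all subsequences tending to the same limit). So lim a_n does not exist.

DNE


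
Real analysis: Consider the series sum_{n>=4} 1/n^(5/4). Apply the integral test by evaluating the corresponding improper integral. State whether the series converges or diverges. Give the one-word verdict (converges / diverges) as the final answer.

Let f(x) = x^(-5/4). Then f is positive, continuous, and decreasing on [4, infinity), so the integral test applies.
Compute the improper integral int_{4}^infinity f(x) dx:
  antiderivative F(x) = -4/x^(1/4).
  As x -> infinity, F(x) -> 0 (since p = 5/4 > 1).
  So int = F(infinity) - F(4) = 0 - (-2*sqrt(2)) = 2*sqrt(2).
  Finite, so by the integral test, the series converges.

converges


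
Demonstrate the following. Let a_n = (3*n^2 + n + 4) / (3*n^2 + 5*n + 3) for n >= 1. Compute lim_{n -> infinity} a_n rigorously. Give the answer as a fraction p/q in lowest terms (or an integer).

Divide numerator and denominator by n^2, the highest power:
numerator / n^2 = 3 + 1/n + 4/n^2
denominator / n^2 = 3 + 5/n + 3/n^2
As n -> infinity, all terms of the form c/n^k (k >= 1) tend to 0.
So numerator / n^2 -> 3 and denominator / n^2 -> 3.
Therefore lim a_n = 1.

1


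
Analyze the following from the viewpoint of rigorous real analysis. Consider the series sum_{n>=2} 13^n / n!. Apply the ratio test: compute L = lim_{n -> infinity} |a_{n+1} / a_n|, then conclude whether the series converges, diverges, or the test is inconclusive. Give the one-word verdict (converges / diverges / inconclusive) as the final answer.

Let a_n denote the general term. Form the ratio a_{n+1}/a_n and simplify:
a_{n+1}/a_n = 13/(n + 1)
Take the limit as n -> infinity: L = 0.
Since L = 0 < 1, the ratio test implies the series converges.

converges


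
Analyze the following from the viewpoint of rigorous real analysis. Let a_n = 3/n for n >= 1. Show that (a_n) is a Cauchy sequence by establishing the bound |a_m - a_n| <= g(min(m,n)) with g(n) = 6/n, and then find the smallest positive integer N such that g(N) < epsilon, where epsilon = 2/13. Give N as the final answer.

For any m, n >= 1, by the triangle inequality:
|a_m - a_n| = |3/m - 3/n| <= 3*1/m + 3*1/n <= 6/min(m,n).
So g(n) = 6/n bounds the Cauchy difference. Since g(n) -> 0, (a_n) is Cauchy.
Now solve g(N) < 2/13: 6/N < 2/13 <=> N > 6 / (2/13) = 39.
The smallest integer strictly greater than 39 is N = 40.
Check: g(40) = 6/40 = 3/20 < 2/13; g(39) = 2/13 >= 2/13. So N = 40.

40


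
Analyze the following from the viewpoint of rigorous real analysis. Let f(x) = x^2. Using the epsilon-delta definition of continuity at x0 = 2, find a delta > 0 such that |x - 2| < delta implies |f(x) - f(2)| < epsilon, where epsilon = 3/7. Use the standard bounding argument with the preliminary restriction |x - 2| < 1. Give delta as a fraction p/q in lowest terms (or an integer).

Factor: |x^2 - (2)^2| = |x - 2| * |x + 2|.
Impose |x - 2| < 1 first. Then |x + 2| = |(x - 2) + 2*(2)| <= |x - 2| + 2*|2| < 1 + 4 = 5.
So |x^2 - (2)^2| < delta * 5.
We need delta * 5 <= 3/7, i.e. delta <= 3/7/5 = 3/35.
Since 3/35 < 1, this is tighter than 1; take delta = 3/35.
So delta = 3/35 works.

3/35


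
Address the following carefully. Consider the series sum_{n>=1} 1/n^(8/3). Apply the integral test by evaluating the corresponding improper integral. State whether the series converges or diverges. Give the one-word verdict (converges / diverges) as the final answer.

Let f(x) = x^(-8/3). Then f is positive, continuous, and decreasing on [1, infinity), so the integral test applies.
Compute the improper integral int_{1}^infinity f(x) dx:
  antiderivative F(x) = -3/(5*x^(5/3)).
  As x -> infinity, F(x) -> 0 (since p = 8/3 > 1).
  So int = F(infinity) - F(1) = 0 - (-3/5) = 3/5.
  Finite, so by the integral test, the series converges.

converges


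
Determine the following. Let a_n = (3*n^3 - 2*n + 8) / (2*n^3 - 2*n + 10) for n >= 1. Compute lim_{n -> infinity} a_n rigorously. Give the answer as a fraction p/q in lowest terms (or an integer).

Divide numerator and denominator by n^3, the highest power:
numerator / n^3 = 3 - 2/n^2 + 8/n^3
denominator / n^3 = 2 - 2/n^2 + 10/n^3
As n -> infinity, all terms of the form c/n^k (k >= 1) tend to 0.
So numerator / n^3 -> 3 and denominator / n^3 -> 2.
Therefore lim a_n = 3/2.

3/2


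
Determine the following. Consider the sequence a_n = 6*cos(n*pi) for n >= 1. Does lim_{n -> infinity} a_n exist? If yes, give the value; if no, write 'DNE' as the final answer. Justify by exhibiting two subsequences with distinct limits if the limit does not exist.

Examine the behaviour of a_n along subsequences.
cos(n*pi) = (-1)^n, so a_n = 6*(-1)^n. a_{2k} = 6 -> 6. a_{2k+1} = -6 -> -6.
Since these two subsequential limits are 6 and -6, distinct, the full sequence cannot converge (a convergent sequence has all subsequences tending to the same limit). So lim a_n does not exist.

DNE


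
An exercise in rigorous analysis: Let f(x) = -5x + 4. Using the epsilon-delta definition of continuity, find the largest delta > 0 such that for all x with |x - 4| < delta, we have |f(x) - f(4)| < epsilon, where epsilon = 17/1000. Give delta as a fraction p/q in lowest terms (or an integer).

We compute f(4) = -5*(4) + 4 = -16.
|f(x) - f(4)| = |-5x + 4 - (-16)| = |-5(x - 4)| = 5|x - 4|.
We need 5|x - 4| < 17/1000, i.e. |x - 4| < 17/1000 / 5 = 17/5000.
So any delta <= 17/5000 works. Conversely, if delta > 17/5000, then x = 4 + 17/5000 satisfies |x - 4| = 17/5000 < delta but |f(x) - f(4)| = 5 * 17/5000 = 17/1000, which is not < 17/1000; so no larger delta works.
Hence the largest such delta is 17/5000.

17/5000


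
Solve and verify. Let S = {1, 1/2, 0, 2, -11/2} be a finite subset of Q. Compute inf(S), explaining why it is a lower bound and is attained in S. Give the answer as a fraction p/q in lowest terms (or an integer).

S is finite, so inf(S) = min(S).
Sorted increasing:
-11/2, 0, 1/2, 1, 2
The extremum is -11/2.
For every x in S, x >= -11/2. And -11/2 is in S, so it is attained.
Therefore inf(S) = -11/2.

-11/2


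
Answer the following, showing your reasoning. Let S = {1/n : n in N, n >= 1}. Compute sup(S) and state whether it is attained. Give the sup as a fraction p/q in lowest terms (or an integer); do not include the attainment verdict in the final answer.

Analysis:
- Values: 1, 1/2, 1/3, 1/4, ... strictly decreasing.
- The maximum is 1 (n=1); sup = 1 (attained).
- The set is bounded below by 0; 1/n -> 0 so 0 is the greatest lower bound.
- 0 is not in the set, so inf = 0 is not attained.
Conclusion: sup(S) = 1, attained in S.

1


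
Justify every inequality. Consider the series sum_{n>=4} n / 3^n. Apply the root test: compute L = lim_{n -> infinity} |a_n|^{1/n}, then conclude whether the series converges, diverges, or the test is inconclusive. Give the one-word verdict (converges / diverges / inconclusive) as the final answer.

Let a_n denote the general term. Form |a_n|^(1/n) and simplify:
|a_n|^(1/n) = n^(1/n)/3
Take the limit as n -> infinity: L = 1/3.
Since L = 1/3 < 1, the root test implies convergence.

converges


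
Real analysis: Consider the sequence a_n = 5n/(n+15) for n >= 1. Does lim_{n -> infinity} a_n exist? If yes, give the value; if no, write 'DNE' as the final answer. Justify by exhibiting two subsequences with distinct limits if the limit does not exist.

Examine the behaviour of a_n along subsequences.
Even-n subsequence a_{2k} = 5(2k)/(2k+15) -> 5. Odd-n subsequence a_{2k+1} = 5(2k+1)/(2k+16) -> 5. Both tend to 5, which suggests the limit is 5; verify directly.
|a_n - 5| = |5n - 5(n+15)| / (n+15) = 75/(n+15) < 75/n for every n >= 1.
Given epsilon > 0, choose a positive integer N > 75/epsilon. Then for all n >= N, |a_n - 5| < 75/n <= 75/N < epsilon.
So by the definition of the limit, lim a_n exists and equals 5.

5


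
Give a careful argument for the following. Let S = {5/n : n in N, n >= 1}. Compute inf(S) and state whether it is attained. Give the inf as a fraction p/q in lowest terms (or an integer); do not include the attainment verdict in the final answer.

Analysis:
- Values: 5, 5/2, 5/3, 5/4, ... strictly decreasing.
- The maximum is 5 (n=1); sup = 5 (attained).
- The set is bounded below by 0; 5/n -> 0 so 0 is the greatest lower bound.
- 0 is not in the set, so inf = 0 is not attained.
Conclusion: inf(S) = 0, not attained in S.

0


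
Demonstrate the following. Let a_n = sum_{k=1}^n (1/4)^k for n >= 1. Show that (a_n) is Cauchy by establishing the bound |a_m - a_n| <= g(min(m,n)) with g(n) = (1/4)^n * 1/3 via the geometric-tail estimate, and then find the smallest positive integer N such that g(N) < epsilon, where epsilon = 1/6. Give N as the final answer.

For m > n >= 1: |a_m - a_n| = sum_{k=n+1}^m (1/4)^k < sum_{k=n+1}^infinity (1/4)^k = (1/4)^(n+1) / (1 - 1/4) = (1/4)^n * (1/4) * (4/3) = (1/4)^n * 1/3.
So g(n) = (1/4)^n / 3. Since g(n) -> 0, (a_n) is Cauchy.
Now solve g(N) < 1/6: (1/4)^N / 3 < 1/6 <=> 4^N > 1 / (3 * 1/6) = 2.
Check powers of 4: 4^0 = 1 <= 2, 4^1 = 4 > 2.
So the smallest such N is 1. Check: g(1) = 1/(3 * 4) = 1/12 < 1/6.

1


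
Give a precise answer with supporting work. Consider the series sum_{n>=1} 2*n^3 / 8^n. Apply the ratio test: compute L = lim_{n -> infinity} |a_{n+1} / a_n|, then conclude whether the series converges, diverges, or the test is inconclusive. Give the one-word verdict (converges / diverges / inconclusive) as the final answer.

Let a_n denote the general term. Form the ratio a_{n+1}/a_n and simplify:
a_{n+1}/a_n = (n + 1)^3/(8*n^3)
Take the limit as n -> infinity: L = 1/8.
Since L = 1/8 < 1, the ratio test implies the series converges.

converges


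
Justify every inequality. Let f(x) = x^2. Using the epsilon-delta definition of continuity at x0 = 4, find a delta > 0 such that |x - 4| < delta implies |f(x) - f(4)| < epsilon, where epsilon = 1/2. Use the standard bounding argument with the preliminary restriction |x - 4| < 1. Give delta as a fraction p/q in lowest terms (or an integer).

Factor: |x^2 - (4)^2| = |x - 4| * |x + 4|.
Impose |x - 4| < 1 first. Then |x + 4| = |(x - 4) + 2*(4)| <= |x - 4| + 2*|4| < 1 + 8 = 9.
So |x^2 - (4)^2| < delta * 9.
We need delta * 9 <= 1/2, i.e. delta <= 1/2/9 = 1/18.
Since 1/18 < 1, this is tighter than 1; take delta = 1/18.
So delta = 1/18 works.

1/18


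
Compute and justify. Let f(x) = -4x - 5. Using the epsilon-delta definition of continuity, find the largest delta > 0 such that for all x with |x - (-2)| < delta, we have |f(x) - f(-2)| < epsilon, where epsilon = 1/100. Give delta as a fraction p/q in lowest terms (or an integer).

We compute f(-2) = -4*(-2) - 5 = 3.
|f(x) - f(-2)| = |-4x - 5 - (3)| = |-4(x - (-2))| = 4|x - (-2)|.
We need 4|x - (-2)| < 1/100, i.e. |x - (-2)| < 1/100 / 4 = 1/400.
So any delta <= 1/400 works. Conversely, if delta > 1/400, then x = -2 + 1/400 satisfies |x - (-2)| = 1/400 < delta but |f(x) - f(-2)| = 4 * 1/400 = 1/100, which is not < 1/100; so no larger delta works.
Hence the largest such delta is 1/400.

1/400


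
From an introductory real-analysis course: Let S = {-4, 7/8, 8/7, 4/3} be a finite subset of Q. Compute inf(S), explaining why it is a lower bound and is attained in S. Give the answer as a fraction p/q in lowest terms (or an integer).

S is finite, so inf(S) = min(S).
Sorted increasing:
-4, 7/8, 8/7, 4/3
The extremum is -4.
For every x in S, x >= -4. And -4 is in S, so it is attained.
Therefore inf(S) = -4.

-4


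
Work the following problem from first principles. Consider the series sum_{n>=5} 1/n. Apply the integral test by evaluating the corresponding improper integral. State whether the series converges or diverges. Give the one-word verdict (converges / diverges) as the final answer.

Let f(x) = 1/x. Then f is positive, continuous, and decreasing on [5, infinity), so the integral test applies.
Compute the improper integral int_{5}^infinity f(x) dx:
  antiderivative F(x) = log(x).
  As x -> infinity, log(x) -> infinity.
  So int = infinity - log(5) = infinity. By the integral test, the series diverges.

diverges
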